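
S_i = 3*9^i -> [3, 27, 243, 2187, 19683]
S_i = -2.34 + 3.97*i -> [-2.34, 1.63, 5.6, 9.57, 13.54]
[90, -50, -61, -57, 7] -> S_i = Random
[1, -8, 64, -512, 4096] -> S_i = 1*-8^i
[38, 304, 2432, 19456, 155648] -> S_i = 38*8^i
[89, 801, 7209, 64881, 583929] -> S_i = 89*9^i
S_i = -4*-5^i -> [-4, 20, -100, 500, -2500]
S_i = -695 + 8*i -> [-695, -687, -679, -671, -663]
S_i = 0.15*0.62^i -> [0.15, 0.09, 0.06, 0.04, 0.02]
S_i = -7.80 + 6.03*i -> [-7.8, -1.77, 4.26, 10.29, 16.32]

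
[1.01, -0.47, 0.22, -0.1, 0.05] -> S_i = 1.01*(-0.47)^i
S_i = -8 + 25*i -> [-8, 17, 42, 67, 92]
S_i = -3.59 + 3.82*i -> [-3.59, 0.23, 4.05, 7.87, 11.69]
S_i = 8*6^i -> [8, 48, 288, 1728, 10368]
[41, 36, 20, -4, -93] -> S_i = Random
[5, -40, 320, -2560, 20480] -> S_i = 5*-8^i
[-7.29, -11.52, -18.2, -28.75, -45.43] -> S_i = -7.29*1.58^i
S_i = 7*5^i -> [7, 35, 175, 875, 4375]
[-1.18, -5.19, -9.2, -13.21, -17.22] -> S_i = -1.18 + -4.01*i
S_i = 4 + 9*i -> [4, 13, 22, 31, 40]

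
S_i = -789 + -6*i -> [-789, -795, -801, -807, -813]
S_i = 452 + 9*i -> [452, 461, 470, 479, 488]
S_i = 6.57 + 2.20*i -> [6.57, 8.77, 10.97, 13.17, 15.37]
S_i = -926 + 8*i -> [-926, -918, -910, -902, -894]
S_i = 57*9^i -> [57, 513, 4617, 41553, 373977]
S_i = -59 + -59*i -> [-59, -118, -177, -236, -295]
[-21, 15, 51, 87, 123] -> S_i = -21 + 36*i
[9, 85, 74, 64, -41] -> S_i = Random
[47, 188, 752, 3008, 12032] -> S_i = 47*4^i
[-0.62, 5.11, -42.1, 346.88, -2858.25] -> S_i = -0.62*(-8.24)^i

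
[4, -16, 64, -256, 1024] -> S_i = 4*-4^i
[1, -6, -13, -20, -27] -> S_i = 1 + -7*i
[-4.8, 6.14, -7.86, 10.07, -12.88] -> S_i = -4.80*(-1.28)^i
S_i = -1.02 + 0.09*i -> [-1.02, -0.93, -0.84, -0.75, -0.66]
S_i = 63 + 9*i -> [63, 72, 81, 90, 99]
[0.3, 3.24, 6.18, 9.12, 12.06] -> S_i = 0.30 + 2.94*i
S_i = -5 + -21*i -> [-5, -26, -47, -68, -89]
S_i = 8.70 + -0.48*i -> [8.7, 8.22, 7.74, 7.26, 6.78]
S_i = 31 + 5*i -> [31, 36, 41, 46, 51]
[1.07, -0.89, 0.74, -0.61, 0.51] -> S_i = 1.07*(-0.83)^i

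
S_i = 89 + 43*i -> [89, 132, 175, 218, 261]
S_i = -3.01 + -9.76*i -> [-3.01, -12.77, -22.53, -32.29, -42.05]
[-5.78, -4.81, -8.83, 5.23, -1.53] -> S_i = Random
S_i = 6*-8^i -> [6, -48, 384, -3072, 24576]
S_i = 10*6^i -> [10, 60, 360, 2160, 12960]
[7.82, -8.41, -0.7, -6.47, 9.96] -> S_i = Random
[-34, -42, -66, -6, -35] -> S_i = Random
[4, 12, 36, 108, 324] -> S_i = 4*3^i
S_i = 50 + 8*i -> [50, 58, 66, 74, 82]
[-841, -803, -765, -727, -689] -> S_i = -841 + 38*i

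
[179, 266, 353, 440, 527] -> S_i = 179 + 87*i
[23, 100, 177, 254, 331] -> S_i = 23 + 77*i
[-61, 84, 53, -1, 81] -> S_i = Random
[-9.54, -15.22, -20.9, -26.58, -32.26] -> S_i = -9.54 + -5.68*i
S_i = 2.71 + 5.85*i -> [2.71, 8.56, 14.41, 20.26, 26.11]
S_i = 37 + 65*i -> [37, 102, 167, 232, 297]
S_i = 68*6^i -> [68, 408, 2448, 14688, 88128]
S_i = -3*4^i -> [-3, -12, -48, -192, -768]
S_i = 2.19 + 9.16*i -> [2.19, 11.35, 20.51, 29.67, 38.83]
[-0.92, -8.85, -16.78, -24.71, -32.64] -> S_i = -0.92 + -7.93*i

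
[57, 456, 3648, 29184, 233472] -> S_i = 57*8^i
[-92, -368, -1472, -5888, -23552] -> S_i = -92*4^i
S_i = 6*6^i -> [6, 36, 216, 1296, 7776]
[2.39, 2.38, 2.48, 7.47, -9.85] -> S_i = Random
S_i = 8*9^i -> [8, 72, 648, 5832, 52488]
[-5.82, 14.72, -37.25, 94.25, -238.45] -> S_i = -5.82*(-2.53)^i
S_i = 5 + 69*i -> [5, 74, 143, 212, 281]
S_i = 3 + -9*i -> [3, -6, -15, -24, -33]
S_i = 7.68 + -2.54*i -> [7.68, 5.14, 2.6, 0.06, -2.48]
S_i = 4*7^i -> [4, 28, 196, 1372, 9604]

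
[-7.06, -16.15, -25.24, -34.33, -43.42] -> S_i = -7.06 + -9.09*i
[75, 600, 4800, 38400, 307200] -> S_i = 75*8^i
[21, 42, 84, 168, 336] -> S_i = 21*2^i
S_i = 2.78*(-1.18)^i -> [2.78, -3.28, 3.87, -4.57, 5.39]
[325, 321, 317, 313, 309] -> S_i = 325 + -4*i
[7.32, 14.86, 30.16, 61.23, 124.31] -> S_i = 7.32*2.03^i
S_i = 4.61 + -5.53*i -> [4.61, -0.92, -6.45, -11.98, -17.51]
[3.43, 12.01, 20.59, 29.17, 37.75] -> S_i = 3.43 + 8.58*i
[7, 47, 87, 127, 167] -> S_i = 7 + 40*i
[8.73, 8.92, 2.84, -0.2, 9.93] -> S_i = Random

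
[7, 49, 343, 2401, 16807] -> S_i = 7*7^i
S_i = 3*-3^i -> [3, -9, 27, -81, 243]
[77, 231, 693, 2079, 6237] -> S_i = 77*3^i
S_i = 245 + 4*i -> [245, 249, 253, 257, 261]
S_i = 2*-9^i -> [2, -18, 162, -1458, 13122]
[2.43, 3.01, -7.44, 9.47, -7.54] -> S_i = Random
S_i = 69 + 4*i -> [69, 73, 77, 81, 85]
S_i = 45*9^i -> [45, 405, 3645, 32805, 295245]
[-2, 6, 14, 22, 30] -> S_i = -2 + 8*i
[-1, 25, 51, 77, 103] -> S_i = -1 + 26*i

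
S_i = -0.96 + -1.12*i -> [-0.96, -2.08, -3.2, -4.32, -5.44]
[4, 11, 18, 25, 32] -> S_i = 4 + 7*i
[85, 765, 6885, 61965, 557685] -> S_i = 85*9^i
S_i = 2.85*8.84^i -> [2.85, 25.19, 222.71, 1968.8, 17404.19]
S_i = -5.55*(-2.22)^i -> [-5.55, 12.32, -27.35, 60.72, -134.8]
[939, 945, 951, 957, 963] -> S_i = 939 + 6*i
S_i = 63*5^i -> [63, 315, 1575, 7875, 39375]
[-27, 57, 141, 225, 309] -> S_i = -27 + 84*i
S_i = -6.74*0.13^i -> [-6.74, -0.88, -0.11, -0.01, -0.0]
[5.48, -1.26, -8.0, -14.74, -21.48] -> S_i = 5.48 + -6.74*i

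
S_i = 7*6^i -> [7, 42, 252, 1512, 9072]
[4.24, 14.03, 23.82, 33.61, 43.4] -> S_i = 4.24 + 9.79*i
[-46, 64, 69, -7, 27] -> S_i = Random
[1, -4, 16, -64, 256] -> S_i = 1*-4^i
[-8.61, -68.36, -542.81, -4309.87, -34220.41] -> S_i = -8.61*7.94^i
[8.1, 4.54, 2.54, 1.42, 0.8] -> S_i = 8.10*0.56^i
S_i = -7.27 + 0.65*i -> [-7.27, -6.62, -5.97, -5.32, -4.67]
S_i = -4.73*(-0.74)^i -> [-4.73, 3.5, -2.59, 1.92, -1.42]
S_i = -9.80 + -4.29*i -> [-9.8, -14.09, -18.38, -22.67, -26.96]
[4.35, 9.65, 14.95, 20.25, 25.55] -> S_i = 4.35 + 5.30*i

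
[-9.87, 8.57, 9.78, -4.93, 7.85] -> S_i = Random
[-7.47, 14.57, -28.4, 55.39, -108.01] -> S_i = -7.47*(-1.95)^i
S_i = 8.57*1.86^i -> [8.57, 15.94, 29.65, 55.15, 102.57]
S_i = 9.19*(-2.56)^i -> [9.19, -23.53, 60.23, -154.18, 394.71]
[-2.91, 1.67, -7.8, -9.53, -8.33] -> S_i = Random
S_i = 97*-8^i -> [97, -776, 6208, -49664, 397312]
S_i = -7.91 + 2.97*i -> [-7.91, -4.94, -1.97, 1.0, 3.97]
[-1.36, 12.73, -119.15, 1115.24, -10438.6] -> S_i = -1.36*(-9.36)^i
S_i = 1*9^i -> [1, 9, 81, 729, 6561]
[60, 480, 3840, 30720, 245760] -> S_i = 60*8^i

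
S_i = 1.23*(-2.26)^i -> [1.23, -2.78, 6.28, -14.2, 32.09]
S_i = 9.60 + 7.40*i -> [9.6, 17.0, 24.4, 31.8, 39.2]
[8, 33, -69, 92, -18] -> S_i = Random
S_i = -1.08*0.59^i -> [-1.08, -0.64, -0.38, -0.22, -0.13]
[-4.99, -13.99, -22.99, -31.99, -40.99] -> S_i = -4.99 + -9.00*i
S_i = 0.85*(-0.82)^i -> [0.85, -0.7, 0.57, -0.47, 0.38]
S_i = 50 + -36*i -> [50, 14, -22, -58, -94]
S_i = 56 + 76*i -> [56, 132, 208, 284, 360]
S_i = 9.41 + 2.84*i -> [9.41, 12.25, 15.09, 17.93, 20.77]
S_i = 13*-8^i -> [13, -104, 832, -6656, 53248]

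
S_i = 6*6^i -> [6, 36, 216, 1296, 7776]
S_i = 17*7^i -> [17, 119, 833, 5831, 40817]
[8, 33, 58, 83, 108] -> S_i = 8 + 25*i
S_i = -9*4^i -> [-9, -36, -144, -576, -2304]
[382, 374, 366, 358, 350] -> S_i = 382 + -8*i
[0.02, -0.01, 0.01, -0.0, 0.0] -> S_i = 0.02*(-0.54)^i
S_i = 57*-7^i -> [57, -399, 2793, -19551, 136857]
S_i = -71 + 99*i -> [-71, 28, 127, 226, 325]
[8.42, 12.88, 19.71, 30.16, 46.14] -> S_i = 8.42*1.53^i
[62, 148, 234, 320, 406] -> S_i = 62 + 86*i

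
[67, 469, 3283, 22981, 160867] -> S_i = 67*7^i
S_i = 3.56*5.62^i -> [3.56, 20.01, 112.44, 631.92, 3551.36]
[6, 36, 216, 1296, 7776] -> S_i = 6*6^i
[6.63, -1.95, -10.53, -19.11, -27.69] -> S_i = 6.63 + -8.58*i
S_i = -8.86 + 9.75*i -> [-8.86, 0.89, 10.64, 20.39, 30.14]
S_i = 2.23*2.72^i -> [2.23, 6.07, 16.5, 44.88, 122.06]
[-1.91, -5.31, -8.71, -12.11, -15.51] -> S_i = -1.91 + -3.40*i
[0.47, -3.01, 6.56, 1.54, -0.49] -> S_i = Random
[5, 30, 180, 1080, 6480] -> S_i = 5*6^i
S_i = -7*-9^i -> [-7, 63, -567, 5103, -45927]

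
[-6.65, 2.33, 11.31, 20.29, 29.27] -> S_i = -6.65 + 8.98*i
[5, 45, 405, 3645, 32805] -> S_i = 5*9^i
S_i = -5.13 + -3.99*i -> [-5.13, -9.12, -13.11, -17.1, -21.09]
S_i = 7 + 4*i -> [7, 11, 15, 19, 23]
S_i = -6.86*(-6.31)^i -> [-6.86, 43.29, -273.14, 1723.5, -10875.31]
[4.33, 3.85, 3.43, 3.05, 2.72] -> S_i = 4.33*0.89^i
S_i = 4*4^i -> [4, 16, 64, 256, 1024]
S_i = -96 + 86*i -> [-96, -10, 76, 162, 248]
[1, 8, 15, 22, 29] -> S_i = 1 + 7*i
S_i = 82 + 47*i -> [82, 129, 176, 223, 270]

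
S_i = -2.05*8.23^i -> [-2.05, -16.87, -138.85, -1142.76, -9404.88]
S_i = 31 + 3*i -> [31, 34, 37, 40, 43]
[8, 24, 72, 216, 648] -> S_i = 8*3^i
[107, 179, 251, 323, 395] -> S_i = 107 + 72*i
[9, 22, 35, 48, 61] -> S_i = 9 + 13*i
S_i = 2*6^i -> [2, 12, 72, 432, 2592]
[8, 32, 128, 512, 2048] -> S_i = 8*4^i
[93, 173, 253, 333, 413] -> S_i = 93 + 80*i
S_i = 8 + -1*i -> [8, 7, 6, 5, 4]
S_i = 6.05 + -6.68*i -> [6.05, -0.63, -7.31, -13.99, -20.67]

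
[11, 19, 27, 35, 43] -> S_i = 11 + 8*i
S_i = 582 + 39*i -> [582, 621, 660, 699, 738]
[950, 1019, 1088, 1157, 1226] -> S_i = 950 + 69*i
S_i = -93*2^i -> [-93, -186, -372, -744, -1488]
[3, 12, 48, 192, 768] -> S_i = 3*4^i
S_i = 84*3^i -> [84, 252, 756, 2268, 6804]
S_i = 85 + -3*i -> [85, 82, 79, 76, 73]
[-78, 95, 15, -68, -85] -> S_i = Random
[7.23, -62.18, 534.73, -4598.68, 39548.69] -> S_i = 7.23*(-8.60)^i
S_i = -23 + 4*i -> [-23, -19, -15, -11, -7]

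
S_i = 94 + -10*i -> [94, 84, 74, 64, 54]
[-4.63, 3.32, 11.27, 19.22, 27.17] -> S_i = -4.63 + 7.95*i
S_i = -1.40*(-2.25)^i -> [-1.4, 3.15, -7.09, 15.95, -35.88]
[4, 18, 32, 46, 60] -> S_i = 4 + 14*i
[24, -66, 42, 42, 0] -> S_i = Random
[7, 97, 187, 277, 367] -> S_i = 7 + 90*i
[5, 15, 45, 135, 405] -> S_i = 5*3^i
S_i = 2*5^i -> [2, 10, 50, 250, 1250]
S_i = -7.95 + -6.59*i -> [-7.95, -14.54, -21.13, -27.72, -34.31]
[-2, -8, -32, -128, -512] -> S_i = -2*4^i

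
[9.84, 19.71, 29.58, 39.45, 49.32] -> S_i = 9.84 + 9.87*i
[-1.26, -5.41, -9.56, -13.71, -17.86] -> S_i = -1.26 + -4.15*i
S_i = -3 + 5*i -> [-3, 2, 7, 12, 17]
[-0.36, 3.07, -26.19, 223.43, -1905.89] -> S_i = -0.36*(-8.53)^i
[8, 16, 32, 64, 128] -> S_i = 8*2^i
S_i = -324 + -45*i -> [-324, -369, -414, -459, -504]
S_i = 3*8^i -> [3, 24, 192, 1536, 12288]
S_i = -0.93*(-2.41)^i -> [-0.93, 2.24, -5.4, 13.02, -31.37]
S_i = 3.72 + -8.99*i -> [3.72, -5.27, -14.26, -23.25, -32.24]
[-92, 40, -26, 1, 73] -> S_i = Random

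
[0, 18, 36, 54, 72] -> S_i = 0 + 18*i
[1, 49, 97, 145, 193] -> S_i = 1 + 48*i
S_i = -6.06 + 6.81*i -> [-6.06, 0.75, 7.56, 14.37, 21.18]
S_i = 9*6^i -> [9, 54, 324, 1944, 11664]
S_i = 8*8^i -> [8, 64, 512, 4096, 32768]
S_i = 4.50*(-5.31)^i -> [4.5, -23.9, 126.88, -673.75, 3577.59]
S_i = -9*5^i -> [-9, -45, -225, -1125, -5625]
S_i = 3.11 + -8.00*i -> [3.11, -4.89, -12.89, -20.89, -28.89]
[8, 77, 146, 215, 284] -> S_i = 8 + 69*i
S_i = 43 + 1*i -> [43, 44, 45, 46, 47]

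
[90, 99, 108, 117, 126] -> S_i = 90 + 9*i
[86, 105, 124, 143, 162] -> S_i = 86 + 19*i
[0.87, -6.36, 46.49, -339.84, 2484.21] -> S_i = 0.87*(-7.31)^i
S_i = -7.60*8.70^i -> [-7.6, -66.12, -575.24, -5004.62, -43540.22]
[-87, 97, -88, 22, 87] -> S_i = Random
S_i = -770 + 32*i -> [-770, -738, -706, -674, -642]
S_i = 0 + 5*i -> [0, 5, 10, 15, 20]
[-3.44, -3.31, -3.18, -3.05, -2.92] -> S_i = -3.44 + 0.13*i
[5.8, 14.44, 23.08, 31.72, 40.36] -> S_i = 5.80 + 8.64*i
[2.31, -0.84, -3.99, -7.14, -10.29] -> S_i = 2.31 + -3.15*i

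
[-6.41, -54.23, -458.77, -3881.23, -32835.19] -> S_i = -6.41*8.46^i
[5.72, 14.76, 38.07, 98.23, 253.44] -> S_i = 5.72*2.58^i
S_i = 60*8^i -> [60, 480, 3840, 30720, 245760]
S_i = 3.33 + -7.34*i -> [3.33, -4.01, -11.35, -18.69, -26.03]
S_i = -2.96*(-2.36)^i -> [-2.96, 6.99, -16.49, 38.91, -91.82]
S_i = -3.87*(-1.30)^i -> [-3.87, 5.03, -6.54, 8.5, -11.05]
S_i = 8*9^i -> [8, 72, 648, 5832, 52488]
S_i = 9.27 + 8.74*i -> [9.27, 18.01, 26.75, 35.49, 44.23]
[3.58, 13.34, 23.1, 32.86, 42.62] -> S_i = 3.58 + 9.76*i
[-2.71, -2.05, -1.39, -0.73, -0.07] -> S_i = -2.71 + 0.66*i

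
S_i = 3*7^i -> [3, 21, 147, 1029, 7203]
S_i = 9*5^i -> [9, 45, 225, 1125, 5625]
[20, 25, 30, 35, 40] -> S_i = 20 + 5*i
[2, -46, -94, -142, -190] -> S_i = 2 + -48*i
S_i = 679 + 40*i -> [679, 719, 759, 799, 839]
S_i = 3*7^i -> [3, 21, 147, 1029, 7203]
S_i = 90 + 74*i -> [90, 164, 238, 312, 386]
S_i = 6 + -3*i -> [6, 3, 0, -3, -6]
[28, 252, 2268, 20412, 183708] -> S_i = 28*9^i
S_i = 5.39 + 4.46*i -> [5.39, 9.85, 14.31, 18.77, 23.23]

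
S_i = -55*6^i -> [-55, -330, -1980, -11880, -71280]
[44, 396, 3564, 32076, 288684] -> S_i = 44*9^i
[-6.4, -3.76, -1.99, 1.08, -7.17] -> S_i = Random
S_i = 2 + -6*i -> [2, -4, -10, -16, -22]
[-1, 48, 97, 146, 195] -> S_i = -1 + 49*i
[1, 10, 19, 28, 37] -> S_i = 1 + 9*i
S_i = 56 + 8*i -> [56, 64, 72, 80, 88]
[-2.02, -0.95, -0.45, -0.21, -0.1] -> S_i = -2.02*0.47^i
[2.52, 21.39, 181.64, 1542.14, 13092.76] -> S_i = 2.52*8.49^i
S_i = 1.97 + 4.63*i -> [1.97, 6.6, 11.23, 15.86, 20.49]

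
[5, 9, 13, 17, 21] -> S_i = 5 + 4*i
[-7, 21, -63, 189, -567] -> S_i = -7*-3^i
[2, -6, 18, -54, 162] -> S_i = 2*-3^i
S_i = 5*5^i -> [5, 25, 125, 625, 3125]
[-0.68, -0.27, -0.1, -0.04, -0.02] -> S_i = -0.68*0.39^i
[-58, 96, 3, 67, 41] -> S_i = Random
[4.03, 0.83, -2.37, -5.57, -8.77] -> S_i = 4.03 + -3.20*i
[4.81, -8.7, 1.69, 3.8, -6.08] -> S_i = Random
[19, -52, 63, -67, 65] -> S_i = Random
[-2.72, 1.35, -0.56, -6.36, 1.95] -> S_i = Random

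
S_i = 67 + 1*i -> [67, 68, 69, 70, 71]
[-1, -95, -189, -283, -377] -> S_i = -1 + -94*i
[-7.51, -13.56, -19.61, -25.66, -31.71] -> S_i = -7.51 + -6.05*i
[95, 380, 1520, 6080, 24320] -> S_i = 95*4^i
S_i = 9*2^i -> [9, 18, 36, 72, 144]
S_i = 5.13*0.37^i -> [5.13, 1.9, 0.7, 0.26, 0.1]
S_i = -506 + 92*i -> [-506, -414, -322, -230, -138]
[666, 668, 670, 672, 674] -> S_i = 666 + 2*i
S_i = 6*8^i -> [6, 48, 384, 3072, 24576]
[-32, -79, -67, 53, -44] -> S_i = Random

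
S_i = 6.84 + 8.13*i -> [6.84, 14.97, 23.1, 31.23, 39.36]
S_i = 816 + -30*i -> [816, 786, 756, 726, 696]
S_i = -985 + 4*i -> [-985, -981, -977, -973, -969]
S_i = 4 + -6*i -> [4, -2, -8, -14, -20]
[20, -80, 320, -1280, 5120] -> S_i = 20*-4^i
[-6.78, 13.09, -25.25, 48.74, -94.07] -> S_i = -6.78*(-1.93)^i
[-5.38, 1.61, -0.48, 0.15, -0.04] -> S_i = -5.38*(-0.30)^i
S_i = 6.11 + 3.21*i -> [6.11, 9.32, 12.53, 15.74, 18.95]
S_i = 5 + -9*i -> [5, -4, -13, -22, -31]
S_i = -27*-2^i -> [-27, 54, -108, 216, -432]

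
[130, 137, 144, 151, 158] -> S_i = 130 + 7*i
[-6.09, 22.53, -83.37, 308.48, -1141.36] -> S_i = -6.09*(-3.70)^i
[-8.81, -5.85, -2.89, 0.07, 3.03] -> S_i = -8.81 + 2.96*i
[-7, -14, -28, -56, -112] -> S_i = -7*2^i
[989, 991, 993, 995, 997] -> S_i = 989 + 2*i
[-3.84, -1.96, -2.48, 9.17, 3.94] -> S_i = Random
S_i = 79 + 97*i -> [79, 176, 273, 370, 467]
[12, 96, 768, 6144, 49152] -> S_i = 12*8^i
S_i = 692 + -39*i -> [692, 653, 614, 575, 536]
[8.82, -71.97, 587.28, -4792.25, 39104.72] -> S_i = 8.82*(-8.16)^i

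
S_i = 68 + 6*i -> [68, 74, 80, 86, 92]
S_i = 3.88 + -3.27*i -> [3.88, 0.61, -2.66, -5.93, -9.2]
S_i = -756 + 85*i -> [-756, -671, -586, -501, -416]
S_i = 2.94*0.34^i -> [2.94, 1.0, 0.34, 0.12, 0.04]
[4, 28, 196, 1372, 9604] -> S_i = 4*7^i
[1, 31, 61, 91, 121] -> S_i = 1 + 30*i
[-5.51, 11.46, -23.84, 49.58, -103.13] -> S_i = -5.51*(-2.08)^i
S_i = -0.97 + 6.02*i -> [-0.97, 5.05, 11.07, 17.09, 23.11]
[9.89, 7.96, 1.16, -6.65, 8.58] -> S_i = Random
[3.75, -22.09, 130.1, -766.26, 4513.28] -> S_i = 3.75*(-5.89)^i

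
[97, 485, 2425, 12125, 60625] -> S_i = 97*5^i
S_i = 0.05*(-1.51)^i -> [0.05, -0.08, 0.11, -0.17, 0.26]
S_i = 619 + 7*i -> [619, 626, 633, 640, 647]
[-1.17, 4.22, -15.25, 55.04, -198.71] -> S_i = -1.17*(-3.61)^i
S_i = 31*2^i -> [31, 62, 124, 248, 496]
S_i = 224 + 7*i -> [224, 231, 238, 245, 252]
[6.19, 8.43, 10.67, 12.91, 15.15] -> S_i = 6.19 + 2.24*i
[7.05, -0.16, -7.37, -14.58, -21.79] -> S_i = 7.05 + -7.21*i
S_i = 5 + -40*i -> [5, -35, -75, -115, -155]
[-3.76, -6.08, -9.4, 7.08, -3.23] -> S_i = Random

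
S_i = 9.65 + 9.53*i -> [9.65, 19.18, 28.71, 38.24, 47.77]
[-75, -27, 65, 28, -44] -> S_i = Random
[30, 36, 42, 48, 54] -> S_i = 30 + 6*i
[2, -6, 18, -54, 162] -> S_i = 2*-3^i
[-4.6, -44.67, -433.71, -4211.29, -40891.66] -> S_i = -4.60*9.71^i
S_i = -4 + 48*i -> [-4, 44, 92, 140, 188]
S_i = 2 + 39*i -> [2, 41, 80, 119, 158]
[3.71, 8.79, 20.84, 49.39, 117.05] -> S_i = 3.71*2.37^i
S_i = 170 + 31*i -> [170, 201, 232, 263, 294]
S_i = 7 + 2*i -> [7, 9, 11, 13, 15]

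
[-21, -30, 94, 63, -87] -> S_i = Random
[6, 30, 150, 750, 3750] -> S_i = 6*5^i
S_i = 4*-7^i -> [4, -28, 196, -1372, 9604]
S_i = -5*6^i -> [-5, -30, -180, -1080, -6480]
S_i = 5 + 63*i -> [5, 68, 131, 194, 257]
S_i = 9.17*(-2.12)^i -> [9.17, -19.44, 41.21, -87.37, 185.23]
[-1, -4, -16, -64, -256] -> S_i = -1*4^i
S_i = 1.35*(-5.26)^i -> [1.35, -7.1, 37.35, -196.47, 1033.42]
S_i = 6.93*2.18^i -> [6.93, 15.11, 32.93, 71.8, 156.52]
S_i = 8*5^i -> [8, 40, 200, 1000, 5000]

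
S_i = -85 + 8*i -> [-85, -77, -69, -61, -53]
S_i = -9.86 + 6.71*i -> [-9.86, -3.15, 3.56, 10.27, 16.98]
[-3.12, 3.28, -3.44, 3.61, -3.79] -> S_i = -3.12*(-1.05)^i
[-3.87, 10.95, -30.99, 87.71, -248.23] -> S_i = -3.87*(-2.83)^i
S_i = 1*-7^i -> [1, -7, 49, -343, 2401]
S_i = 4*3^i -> [4, 12, 36, 108, 324]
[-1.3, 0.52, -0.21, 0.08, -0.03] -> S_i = -1.30*(-0.40)^i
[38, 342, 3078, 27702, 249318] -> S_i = 38*9^i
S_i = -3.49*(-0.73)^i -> [-3.49, 2.55, -1.86, 1.36, -0.99]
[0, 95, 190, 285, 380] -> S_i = 0 + 95*i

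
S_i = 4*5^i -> [4, 20, 100, 500, 2500]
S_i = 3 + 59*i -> [3, 62, 121, 180, 239]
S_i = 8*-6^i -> [8, -48, 288, -1728, 10368]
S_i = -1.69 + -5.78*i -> [-1.69, -7.47, -13.25, -19.03, -24.81]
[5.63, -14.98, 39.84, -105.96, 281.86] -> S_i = 5.63*(-2.66)^i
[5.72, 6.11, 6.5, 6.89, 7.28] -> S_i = 5.72 + 0.39*i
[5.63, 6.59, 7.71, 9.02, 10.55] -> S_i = 5.63*1.17^i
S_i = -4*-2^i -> [-4, 8, -16, 32, -64]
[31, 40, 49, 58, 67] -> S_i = 31 + 9*i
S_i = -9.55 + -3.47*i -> [-9.55, -13.02, -16.49, -19.96, -23.43]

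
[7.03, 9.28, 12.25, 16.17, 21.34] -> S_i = 7.03*1.32^i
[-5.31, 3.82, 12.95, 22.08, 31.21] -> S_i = -5.31 + 9.13*i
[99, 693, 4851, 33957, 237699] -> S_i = 99*7^i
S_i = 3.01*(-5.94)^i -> [3.01, -17.88, 106.2, -630.85, 3747.25]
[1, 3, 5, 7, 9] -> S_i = 1 + 2*i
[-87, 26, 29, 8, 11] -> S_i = Random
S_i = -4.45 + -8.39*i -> [-4.45, -12.84, -21.23, -29.62, -38.01]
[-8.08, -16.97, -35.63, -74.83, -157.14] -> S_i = -8.08*2.10^i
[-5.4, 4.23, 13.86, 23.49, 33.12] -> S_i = -5.40 + 9.63*i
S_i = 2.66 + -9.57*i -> [2.66, -6.91, -16.48, -26.05, -35.62]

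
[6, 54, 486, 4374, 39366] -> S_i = 6*9^i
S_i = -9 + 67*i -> [-9, 58, 125, 192, 259]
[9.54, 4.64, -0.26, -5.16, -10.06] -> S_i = 9.54 + -4.90*i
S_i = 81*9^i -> [81, 729, 6561, 59049, 531441]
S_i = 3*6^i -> [3, 18, 108, 648, 3888]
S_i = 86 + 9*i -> [86, 95, 104, 113, 122]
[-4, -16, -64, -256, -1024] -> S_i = -4*4^i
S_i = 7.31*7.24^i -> [7.31, 52.92, 383.17, 2774.17, 20084.99]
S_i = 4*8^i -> [4, 32, 256, 2048, 16384]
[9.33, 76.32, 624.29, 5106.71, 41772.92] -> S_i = 9.33*8.18^i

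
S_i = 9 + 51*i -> [9, 60, 111, 162, 213]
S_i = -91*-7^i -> [-91, 637, -4459, 31213, -218491]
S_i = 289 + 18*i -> [289, 307, 325, 343, 361]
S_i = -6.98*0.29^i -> [-6.98, -2.02, -0.59, -0.17, -0.05]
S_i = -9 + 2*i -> [-9, -7, -5, -3, -1]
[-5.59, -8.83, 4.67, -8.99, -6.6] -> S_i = Random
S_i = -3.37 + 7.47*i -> [-3.37, 4.1, 11.57, 19.04, 26.51]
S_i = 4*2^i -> [4, 8, 16, 32, 64]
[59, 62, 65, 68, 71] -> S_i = 59 + 3*i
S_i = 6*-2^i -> [6, -12, 24, -48, 96]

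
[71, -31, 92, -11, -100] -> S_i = Random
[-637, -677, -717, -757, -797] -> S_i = -637 + -40*i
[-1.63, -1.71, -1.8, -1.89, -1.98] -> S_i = -1.63*1.05^i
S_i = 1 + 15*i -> [1, 16, 31, 46, 61]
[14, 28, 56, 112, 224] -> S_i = 14*2^i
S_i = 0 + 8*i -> [0, 8, 16, 24, 32]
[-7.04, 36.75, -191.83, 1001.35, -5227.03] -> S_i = -7.04*(-5.22)^i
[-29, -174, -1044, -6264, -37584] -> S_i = -29*6^i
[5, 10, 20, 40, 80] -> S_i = 5*2^i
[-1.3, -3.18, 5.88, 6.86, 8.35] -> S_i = Random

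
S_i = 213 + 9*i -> [213, 222, 231, 240, 249]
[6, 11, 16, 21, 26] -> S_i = 6 + 5*i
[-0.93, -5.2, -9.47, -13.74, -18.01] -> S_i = -0.93 + -4.27*i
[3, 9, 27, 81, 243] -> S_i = 3*3^i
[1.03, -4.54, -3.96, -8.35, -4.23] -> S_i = Random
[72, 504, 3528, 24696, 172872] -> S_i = 72*7^i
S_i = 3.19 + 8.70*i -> [3.19, 11.89, 20.59, 29.29, 37.99]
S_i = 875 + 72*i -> [875, 947, 1019, 1091, 1163]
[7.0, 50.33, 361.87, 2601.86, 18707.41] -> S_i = 7.00*7.19^i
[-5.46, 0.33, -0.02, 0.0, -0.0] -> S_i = -5.46*(-0.06)^i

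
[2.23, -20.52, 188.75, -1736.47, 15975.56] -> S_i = 2.23*(-9.20)^i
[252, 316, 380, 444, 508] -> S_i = 252 + 64*i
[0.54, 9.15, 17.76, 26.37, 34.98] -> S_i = 0.54 + 8.61*i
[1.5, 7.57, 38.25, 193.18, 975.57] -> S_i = 1.50*5.05^i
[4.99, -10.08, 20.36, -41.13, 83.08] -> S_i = 4.99*(-2.02)^i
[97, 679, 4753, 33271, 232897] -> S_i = 97*7^i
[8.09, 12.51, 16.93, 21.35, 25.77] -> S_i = 8.09 + 4.42*i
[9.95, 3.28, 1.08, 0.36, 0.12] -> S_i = 9.95*0.33^i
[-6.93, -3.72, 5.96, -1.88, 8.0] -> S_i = Random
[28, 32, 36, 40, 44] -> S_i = 28 + 4*i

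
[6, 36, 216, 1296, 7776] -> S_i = 6*6^i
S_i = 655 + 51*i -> [655, 706, 757, 808, 859]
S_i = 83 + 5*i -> [83, 88, 93, 98, 103]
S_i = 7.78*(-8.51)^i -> [7.78, -66.21, 563.43, -4794.78, 40803.54]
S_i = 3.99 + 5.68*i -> [3.99, 9.67, 15.35, 21.03, 26.71]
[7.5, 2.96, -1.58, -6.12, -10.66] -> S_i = 7.50 + -4.54*i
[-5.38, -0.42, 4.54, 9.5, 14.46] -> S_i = -5.38 + 4.96*i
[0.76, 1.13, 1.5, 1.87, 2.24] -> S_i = 0.76 + 0.37*i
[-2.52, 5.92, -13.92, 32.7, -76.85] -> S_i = -2.52*(-2.35)^i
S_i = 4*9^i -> [4, 36, 324, 2916, 26244]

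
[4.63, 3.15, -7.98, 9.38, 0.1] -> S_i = Random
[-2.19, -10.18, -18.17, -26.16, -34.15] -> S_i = -2.19 + -7.99*i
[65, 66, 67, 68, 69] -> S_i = 65 + 1*i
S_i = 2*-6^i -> [2, -12, 72, -432, 2592]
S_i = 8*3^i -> [8, 24, 72, 216, 648]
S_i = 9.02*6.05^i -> [9.02, 54.57, 330.15, 1997.44, 12084.48]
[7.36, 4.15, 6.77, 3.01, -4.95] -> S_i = Random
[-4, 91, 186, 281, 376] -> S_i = -4 + 95*i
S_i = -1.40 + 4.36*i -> [-1.4, 2.96, 7.32, 11.68, 16.04]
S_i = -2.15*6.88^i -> [-2.15, -14.79, -101.77, -700.17, -4817.17]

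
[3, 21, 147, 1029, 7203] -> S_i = 3*7^i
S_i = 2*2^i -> [2, 4, 8, 16, 32]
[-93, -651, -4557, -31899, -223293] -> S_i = -93*7^i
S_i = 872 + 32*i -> [872, 904, 936, 968, 1000]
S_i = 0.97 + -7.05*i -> [0.97, -6.08, -13.13, -20.18, -27.23]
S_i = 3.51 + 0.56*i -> [3.51, 4.07, 4.63, 5.19, 5.75]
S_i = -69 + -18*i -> [-69, -87, -105, -123, -141]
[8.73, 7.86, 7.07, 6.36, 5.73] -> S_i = 8.73*0.90^i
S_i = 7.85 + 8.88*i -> [7.85, 16.73, 25.61, 34.49, 43.37]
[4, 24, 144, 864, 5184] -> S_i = 4*6^i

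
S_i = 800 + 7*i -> [800, 807, 814, 821, 828]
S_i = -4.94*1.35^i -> [-4.94, -6.67, -9.0, -12.15, -16.41]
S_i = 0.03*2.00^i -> [0.03, 0.06, 0.12, 0.24, 0.48]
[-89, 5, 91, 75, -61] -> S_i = Random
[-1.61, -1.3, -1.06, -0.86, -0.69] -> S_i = -1.61*0.81^i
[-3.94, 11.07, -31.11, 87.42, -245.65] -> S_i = -3.94*(-2.81)^i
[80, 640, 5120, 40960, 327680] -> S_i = 80*8^i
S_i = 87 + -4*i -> [87, 83, 79, 75, 71]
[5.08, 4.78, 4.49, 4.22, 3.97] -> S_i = 5.08*0.94^i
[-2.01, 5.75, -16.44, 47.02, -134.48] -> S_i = -2.01*(-2.86)^i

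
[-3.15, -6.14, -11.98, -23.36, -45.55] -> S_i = -3.15*1.95^i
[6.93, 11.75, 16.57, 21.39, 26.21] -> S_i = 6.93 + 4.82*i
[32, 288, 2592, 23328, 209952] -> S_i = 32*9^i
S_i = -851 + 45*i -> [-851, -806, -761, -716, -671]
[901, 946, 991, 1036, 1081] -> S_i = 901 + 45*i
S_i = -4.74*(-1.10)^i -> [-4.74, 5.21, -5.74, 6.31, -6.94]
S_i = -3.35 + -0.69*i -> [-3.35, -4.04, -4.73, -5.42, -6.11]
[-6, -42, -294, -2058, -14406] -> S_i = -6*7^i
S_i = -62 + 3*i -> [-62, -59, -56, -53, -50]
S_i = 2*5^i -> [2, 10, 50, 250, 1250]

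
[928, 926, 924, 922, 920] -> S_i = 928 + -2*i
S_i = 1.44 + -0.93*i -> [1.44, 0.51, -0.42, -1.35, -2.28]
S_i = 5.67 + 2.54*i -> [5.67, 8.21, 10.75, 13.29, 15.83]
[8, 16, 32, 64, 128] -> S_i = 8*2^i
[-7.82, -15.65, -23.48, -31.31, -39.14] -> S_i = -7.82 + -7.83*i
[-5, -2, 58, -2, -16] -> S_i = Random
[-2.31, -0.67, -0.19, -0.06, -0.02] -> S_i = -2.31*0.29^i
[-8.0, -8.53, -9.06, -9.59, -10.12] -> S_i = -8.00 + -0.53*i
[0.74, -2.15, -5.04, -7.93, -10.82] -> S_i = 0.74 + -2.89*i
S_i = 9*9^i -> [9, 81, 729, 6561, 59049]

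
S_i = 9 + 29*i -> [9, 38, 67, 96, 125]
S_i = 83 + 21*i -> [83, 104, 125, 146, 167]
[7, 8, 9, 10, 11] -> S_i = 7 + 1*i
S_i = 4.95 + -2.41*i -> [4.95, 2.54, 0.13, -2.28, -4.69]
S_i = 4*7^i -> [4, 28, 196, 1372, 9604]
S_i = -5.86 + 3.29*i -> [-5.86, -2.57, 0.72, 4.01, 7.3]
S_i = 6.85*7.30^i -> [6.85, 50.0, 365.04, 2664.77, 19452.8]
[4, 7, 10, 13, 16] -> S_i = 4 + 3*i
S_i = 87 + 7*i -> [87, 94, 101, 108, 115]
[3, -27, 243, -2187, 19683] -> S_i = 3*-9^i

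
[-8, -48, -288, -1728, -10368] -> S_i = -8*6^i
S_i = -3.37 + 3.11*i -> [-3.37, -0.26, 2.85, 5.96, 9.07]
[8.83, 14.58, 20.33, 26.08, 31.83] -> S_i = 8.83 + 5.75*i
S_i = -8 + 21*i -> [-8, 13, 34, 55, 76]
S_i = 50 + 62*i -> [50, 112, 174, 236, 298]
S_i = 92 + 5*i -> [92, 97, 102, 107, 112]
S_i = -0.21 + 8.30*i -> [-0.21, 8.09, 16.39, 24.69, 32.99]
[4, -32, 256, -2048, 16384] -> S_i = 4*-8^i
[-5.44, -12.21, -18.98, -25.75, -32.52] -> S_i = -5.44 + -6.77*i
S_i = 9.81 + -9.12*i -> [9.81, 0.69, -8.43, -17.55, -26.67]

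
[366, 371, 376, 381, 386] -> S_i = 366 + 5*i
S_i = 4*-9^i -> [4, -36, 324, -2916, 26244]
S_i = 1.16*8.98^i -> [1.16, 10.42, 93.54, 840.01, 7543.33]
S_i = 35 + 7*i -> [35, 42, 49, 56, 63]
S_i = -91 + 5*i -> [-91, -86, -81, -76, -71]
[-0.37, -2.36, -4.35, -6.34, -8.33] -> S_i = -0.37 + -1.99*i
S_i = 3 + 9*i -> [3, 12, 21, 30, 39]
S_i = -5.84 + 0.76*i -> [-5.84, -5.08, -4.32, -3.56, -2.8]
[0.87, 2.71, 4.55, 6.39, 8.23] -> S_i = 0.87 + 1.84*i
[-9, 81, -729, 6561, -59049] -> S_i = -9*-9^i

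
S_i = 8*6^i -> [8, 48, 288, 1728, 10368]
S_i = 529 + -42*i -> [529, 487, 445, 403, 361]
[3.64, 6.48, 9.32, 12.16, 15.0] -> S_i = 3.64 + 2.84*i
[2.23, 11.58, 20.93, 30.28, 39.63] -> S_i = 2.23 + 9.35*i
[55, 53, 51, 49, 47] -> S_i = 55 + -2*i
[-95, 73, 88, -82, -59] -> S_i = Random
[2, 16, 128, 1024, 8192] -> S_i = 2*8^i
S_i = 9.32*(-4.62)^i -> [9.32, -43.06, 198.93, -919.06, 4246.04]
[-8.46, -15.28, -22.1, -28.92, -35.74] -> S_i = -8.46 + -6.82*i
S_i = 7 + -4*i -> [7, 3, -1, -5, -9]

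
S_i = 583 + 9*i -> [583, 592, 601, 610, 619]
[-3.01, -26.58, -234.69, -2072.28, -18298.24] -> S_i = -3.01*8.83^i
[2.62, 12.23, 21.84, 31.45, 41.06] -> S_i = 2.62 + 9.61*i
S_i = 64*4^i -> [64, 256, 1024, 4096, 16384]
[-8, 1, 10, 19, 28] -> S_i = -8 + 9*i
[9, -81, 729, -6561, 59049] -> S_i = 9*-9^i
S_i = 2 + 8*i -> [2, 10, 18, 26, 34]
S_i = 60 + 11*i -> [60, 71, 82, 93, 104]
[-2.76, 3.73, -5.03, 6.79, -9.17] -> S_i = -2.76*(-1.35)^i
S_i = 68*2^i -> [68, 136, 272, 544, 1088]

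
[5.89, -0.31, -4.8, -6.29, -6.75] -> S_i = Random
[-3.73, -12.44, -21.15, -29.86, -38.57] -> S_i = -3.73 + -8.71*i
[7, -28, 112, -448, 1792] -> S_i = 7*-4^i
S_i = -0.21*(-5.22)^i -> [-0.21, 1.1, -5.72, 29.87, -155.92]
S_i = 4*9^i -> [4, 36, 324, 2916, 26244]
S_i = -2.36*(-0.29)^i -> [-2.36, 0.68, -0.2, 0.06, -0.02]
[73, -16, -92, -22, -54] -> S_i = Random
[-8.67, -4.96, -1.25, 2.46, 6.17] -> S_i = -8.67 + 3.71*i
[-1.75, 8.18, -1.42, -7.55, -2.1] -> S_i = Random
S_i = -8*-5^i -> [-8, 40, -200, 1000, -5000]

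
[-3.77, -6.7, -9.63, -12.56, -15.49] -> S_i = -3.77 + -2.93*i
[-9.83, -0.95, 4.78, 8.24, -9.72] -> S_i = Random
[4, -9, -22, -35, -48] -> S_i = 4 + -13*i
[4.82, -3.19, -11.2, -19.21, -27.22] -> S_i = 4.82 + -8.01*i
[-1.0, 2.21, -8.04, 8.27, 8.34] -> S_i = Random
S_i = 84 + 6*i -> [84, 90, 96, 102, 108]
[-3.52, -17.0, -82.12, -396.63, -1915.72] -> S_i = -3.52*4.83^i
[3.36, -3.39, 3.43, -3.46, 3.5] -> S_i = 3.36*(-1.01)^i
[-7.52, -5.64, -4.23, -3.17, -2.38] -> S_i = -7.52*0.75^i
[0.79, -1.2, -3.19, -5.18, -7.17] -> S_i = 0.79 + -1.99*i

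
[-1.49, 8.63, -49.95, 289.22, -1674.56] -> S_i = -1.49*(-5.79)^i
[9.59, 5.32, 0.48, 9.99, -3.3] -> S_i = Random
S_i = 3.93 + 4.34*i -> [3.93, 8.27, 12.61, 16.95, 21.29]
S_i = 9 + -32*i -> [9, -23, -55, -87, -119]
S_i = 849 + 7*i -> [849, 856, 863, 870, 877]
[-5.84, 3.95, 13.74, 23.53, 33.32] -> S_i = -5.84 + 9.79*i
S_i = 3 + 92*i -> [3, 95, 187, 279, 371]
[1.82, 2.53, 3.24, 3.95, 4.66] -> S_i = 1.82 + 0.71*i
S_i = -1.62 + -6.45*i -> [-1.62, -8.07, -14.52, -20.97, -27.42]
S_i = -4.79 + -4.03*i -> [-4.79, -8.82, -12.85, -16.88, -20.91]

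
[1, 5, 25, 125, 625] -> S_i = 1*5^i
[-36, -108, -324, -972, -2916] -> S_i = -36*3^i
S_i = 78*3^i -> [78, 234, 702, 2106, 6318]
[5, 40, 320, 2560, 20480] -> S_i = 5*8^i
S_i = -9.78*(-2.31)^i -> [-9.78, 22.59, -52.19, 120.55, -278.48]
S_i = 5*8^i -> [5, 40, 320, 2560, 20480]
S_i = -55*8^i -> [-55, -440, -3520, -28160, -225280]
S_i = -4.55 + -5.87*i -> [-4.55, -10.42, -16.29, -22.16, -28.03]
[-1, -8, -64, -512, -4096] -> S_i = -1*8^i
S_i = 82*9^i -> [82, 738, 6642, 59778, 538002]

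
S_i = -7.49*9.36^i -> [-7.49, -70.11, -656.2, -6141.99, -57489.06]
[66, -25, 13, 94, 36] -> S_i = Random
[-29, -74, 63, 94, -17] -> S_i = Random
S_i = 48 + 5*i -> [48, 53, 58, 63, 68]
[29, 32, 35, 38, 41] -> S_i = 29 + 3*i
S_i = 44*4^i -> [44, 176, 704, 2816, 11264]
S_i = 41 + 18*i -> [41, 59, 77, 95, 113]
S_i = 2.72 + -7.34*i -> [2.72, -4.62, -11.96, -19.3, -26.64]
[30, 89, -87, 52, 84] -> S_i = Random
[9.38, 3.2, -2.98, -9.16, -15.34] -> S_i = 9.38 + -6.18*i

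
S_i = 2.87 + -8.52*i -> [2.87, -5.65, -14.17, -22.69, -31.21]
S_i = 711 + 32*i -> [711, 743, 775, 807, 839]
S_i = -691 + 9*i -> [-691, -682, -673, -664, -655]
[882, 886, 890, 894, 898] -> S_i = 882 + 4*i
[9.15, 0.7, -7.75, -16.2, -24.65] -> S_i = 9.15 + -8.45*i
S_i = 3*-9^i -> [3, -27, 243, -2187, 19683]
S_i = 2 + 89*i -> [2, 91, 180, 269, 358]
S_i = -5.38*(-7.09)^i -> [-5.38, 38.14, -270.44, 1917.44, -13594.62]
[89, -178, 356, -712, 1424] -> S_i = 89*-2^i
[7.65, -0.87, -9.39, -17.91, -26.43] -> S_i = 7.65 + -8.52*i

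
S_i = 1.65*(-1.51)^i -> [1.65, -2.49, 3.76, -5.68, 8.58]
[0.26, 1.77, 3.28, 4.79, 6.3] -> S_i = 0.26 + 1.51*i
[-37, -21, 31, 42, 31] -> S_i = Random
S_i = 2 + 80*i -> [2, 82, 162, 242, 322]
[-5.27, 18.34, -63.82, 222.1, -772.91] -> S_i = -5.27*(-3.48)^i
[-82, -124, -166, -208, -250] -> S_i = -82 + -42*i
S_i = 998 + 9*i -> [998, 1007, 1016, 1025, 1034]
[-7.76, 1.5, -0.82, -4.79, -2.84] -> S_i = Random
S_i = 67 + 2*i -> [67, 69, 71, 73, 75]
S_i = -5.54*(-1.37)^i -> [-5.54, 7.59, -10.4, 14.25, -19.52]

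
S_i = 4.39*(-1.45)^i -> [4.39, -6.37, 9.23, -13.38, 19.41]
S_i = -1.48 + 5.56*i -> [-1.48, 4.08, 9.64, 15.2, 20.76]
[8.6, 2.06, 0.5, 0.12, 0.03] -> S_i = 8.60*0.24^i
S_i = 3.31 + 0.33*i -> [3.31, 3.64, 3.97, 4.3, 4.63]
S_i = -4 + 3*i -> [-4, -1, 2, 5, 8]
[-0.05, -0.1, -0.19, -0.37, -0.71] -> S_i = -0.05*1.94^i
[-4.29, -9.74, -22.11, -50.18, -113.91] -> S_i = -4.29*2.27^i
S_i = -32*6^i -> [-32, -192, -1152, -6912, -41472]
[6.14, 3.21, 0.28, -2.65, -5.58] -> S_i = 6.14 + -2.93*i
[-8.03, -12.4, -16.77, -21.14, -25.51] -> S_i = -8.03 + -4.37*i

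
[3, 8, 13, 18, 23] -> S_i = 3 + 5*i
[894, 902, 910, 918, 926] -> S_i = 894 + 8*i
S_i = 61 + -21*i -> [61, 40, 19, -2, -23]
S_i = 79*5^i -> [79, 395, 1975, 9875, 49375]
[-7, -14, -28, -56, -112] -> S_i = -7*2^i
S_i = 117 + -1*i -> [117, 116, 115, 114, 113]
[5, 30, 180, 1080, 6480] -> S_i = 5*6^i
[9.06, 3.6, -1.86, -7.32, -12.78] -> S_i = 9.06 + -5.46*i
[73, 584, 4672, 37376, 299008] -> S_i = 73*8^i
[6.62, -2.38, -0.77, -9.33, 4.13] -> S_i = Random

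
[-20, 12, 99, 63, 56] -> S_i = Random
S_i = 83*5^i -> [83, 415, 2075, 10375, 51875]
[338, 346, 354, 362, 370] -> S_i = 338 + 8*i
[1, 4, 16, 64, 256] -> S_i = 1*4^i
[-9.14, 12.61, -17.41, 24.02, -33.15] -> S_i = -9.14*(-1.38)^i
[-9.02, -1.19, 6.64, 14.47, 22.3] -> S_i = -9.02 + 7.83*i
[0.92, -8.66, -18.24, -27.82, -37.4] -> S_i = 0.92 + -9.58*i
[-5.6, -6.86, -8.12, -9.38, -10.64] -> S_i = -5.60 + -1.26*i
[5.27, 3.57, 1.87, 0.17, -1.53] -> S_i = 5.27 + -1.70*i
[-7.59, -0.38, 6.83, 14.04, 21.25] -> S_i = -7.59 + 7.21*i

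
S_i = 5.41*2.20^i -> [5.41, 11.9, 26.18, 57.61, 126.73]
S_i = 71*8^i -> [71, 568, 4544, 36352, 290816]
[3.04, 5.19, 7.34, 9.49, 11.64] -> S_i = 3.04 + 2.15*i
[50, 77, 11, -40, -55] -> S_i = Random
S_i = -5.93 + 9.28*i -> [-5.93, 3.35, 12.63, 21.91, 31.19]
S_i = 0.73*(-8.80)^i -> [0.73, -6.42, 56.53, -497.47, 4377.78]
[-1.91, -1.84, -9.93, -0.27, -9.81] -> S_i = Random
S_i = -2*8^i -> [-2, -16, -128, -1024, -8192]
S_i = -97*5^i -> [-97, -485, -2425, -12125, -60625]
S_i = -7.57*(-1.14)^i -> [-7.57, 8.63, -9.84, 11.22, -12.79]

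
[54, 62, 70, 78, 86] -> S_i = 54 + 8*i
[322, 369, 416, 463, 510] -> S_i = 322 + 47*i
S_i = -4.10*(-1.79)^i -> [-4.1, 7.34, -13.14, 23.51, -42.09]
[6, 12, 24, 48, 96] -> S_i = 6*2^i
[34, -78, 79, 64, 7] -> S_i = Random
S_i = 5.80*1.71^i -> [5.8, 9.92, 16.96, 29.0, 49.59]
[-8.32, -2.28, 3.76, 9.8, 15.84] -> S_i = -8.32 + 6.04*i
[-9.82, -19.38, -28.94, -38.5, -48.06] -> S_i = -9.82 + -9.56*i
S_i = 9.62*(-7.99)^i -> [9.62, -76.86, 614.14, -4906.99, 39206.87]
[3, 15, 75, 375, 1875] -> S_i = 3*5^i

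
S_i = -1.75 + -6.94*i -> [-1.75, -8.69, -15.63, -22.57, -29.51]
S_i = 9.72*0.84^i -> [9.72, 8.16, 6.86, 5.76, 4.84]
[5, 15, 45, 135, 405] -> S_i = 5*3^i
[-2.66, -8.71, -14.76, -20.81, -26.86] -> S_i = -2.66 + -6.05*i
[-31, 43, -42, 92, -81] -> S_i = Random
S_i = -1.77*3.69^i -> [-1.77, -6.53, -24.1, -88.93, -328.15]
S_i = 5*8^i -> [5, 40, 320, 2560, 20480]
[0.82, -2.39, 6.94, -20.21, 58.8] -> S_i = 0.82*(-2.91)^i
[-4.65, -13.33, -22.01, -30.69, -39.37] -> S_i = -4.65 + -8.68*i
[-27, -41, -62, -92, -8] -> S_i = Random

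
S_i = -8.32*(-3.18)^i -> [-8.32, 26.46, -84.14, 267.55, -850.81]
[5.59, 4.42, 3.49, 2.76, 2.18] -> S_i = 5.59*0.79^i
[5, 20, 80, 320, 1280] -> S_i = 5*4^i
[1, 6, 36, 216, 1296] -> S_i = 1*6^i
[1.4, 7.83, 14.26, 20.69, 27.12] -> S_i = 1.40 + 6.43*i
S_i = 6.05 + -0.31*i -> [6.05, 5.74, 5.43, 5.12, 4.81]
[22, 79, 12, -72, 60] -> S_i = Random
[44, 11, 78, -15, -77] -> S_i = Random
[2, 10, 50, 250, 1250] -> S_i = 2*5^i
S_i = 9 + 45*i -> [9, 54, 99, 144, 189]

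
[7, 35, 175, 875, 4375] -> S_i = 7*5^i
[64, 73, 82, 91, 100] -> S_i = 64 + 9*i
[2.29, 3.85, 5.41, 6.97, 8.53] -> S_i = 2.29 + 1.56*i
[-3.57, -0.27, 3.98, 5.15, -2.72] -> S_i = Random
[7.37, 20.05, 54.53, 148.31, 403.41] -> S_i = 7.37*2.72^i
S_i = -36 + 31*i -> [-36, -5, 26, 57, 88]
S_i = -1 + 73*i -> [-1, 72, 145, 218, 291]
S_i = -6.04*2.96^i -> [-6.04, -17.88, -52.92, -156.64, -463.66]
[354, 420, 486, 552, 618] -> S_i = 354 + 66*i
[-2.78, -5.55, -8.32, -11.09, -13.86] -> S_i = -2.78 + -2.77*i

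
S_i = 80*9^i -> [80, 720, 6480, 58320, 524880]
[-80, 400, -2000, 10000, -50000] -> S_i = -80*-5^i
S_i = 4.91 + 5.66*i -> [4.91, 10.57, 16.23, 21.89, 27.55]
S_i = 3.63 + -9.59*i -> [3.63, -5.96, -15.55, -25.14, -34.73]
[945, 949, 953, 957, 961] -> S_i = 945 + 4*i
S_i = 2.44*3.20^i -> [2.44, 7.81, 24.99, 79.95, 255.85]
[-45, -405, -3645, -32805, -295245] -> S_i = -45*9^i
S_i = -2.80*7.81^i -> [-2.8, -21.87, -170.79, -1333.86, -10417.47]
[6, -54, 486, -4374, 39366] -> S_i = 6*-9^i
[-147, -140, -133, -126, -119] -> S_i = -147 + 7*i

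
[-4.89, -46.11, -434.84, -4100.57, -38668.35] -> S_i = -4.89*9.43^i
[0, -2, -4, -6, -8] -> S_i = 0 + -2*i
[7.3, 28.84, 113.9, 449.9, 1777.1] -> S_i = 7.30*3.95^i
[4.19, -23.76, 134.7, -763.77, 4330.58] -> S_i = 4.19*(-5.67)^i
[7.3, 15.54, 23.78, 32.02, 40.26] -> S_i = 7.30 + 8.24*i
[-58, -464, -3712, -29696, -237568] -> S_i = -58*8^i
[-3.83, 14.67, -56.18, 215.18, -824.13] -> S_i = -3.83*(-3.83)^i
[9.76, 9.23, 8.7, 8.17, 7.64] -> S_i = 9.76 + -0.53*i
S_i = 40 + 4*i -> [40, 44, 48, 52, 56]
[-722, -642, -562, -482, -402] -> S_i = -722 + 80*i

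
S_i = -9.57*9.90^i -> [-9.57, -94.74, -937.96, -9285.76, -91929.04]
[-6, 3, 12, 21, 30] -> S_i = -6 + 9*i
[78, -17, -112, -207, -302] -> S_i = 78 + -95*i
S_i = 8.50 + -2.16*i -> [8.5, 6.34, 4.18, 2.02, -0.14]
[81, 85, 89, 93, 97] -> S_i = 81 + 4*i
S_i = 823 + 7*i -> [823, 830, 837, 844, 851]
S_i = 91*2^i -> [91, 182, 364, 728, 1456]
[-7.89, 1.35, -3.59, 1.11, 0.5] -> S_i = Random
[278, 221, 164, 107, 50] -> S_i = 278 + -57*i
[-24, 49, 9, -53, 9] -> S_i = Random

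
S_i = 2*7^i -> [2, 14, 98, 686, 4802]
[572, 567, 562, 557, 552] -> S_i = 572 + -5*i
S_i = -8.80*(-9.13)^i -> [-8.8, 80.34, -733.54, 6697.23, -61145.68]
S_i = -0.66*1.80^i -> [-0.66, -1.19, -2.14, -3.85, -6.93]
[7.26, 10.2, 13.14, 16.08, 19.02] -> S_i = 7.26 + 2.94*i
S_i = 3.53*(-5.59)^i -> [3.53, -19.73, 110.31, -616.61, 3446.85]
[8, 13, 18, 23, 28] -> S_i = 8 + 5*i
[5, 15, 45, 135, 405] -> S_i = 5*3^i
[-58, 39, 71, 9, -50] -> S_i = Random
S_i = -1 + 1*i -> [-1, 0, 1, 2, 3]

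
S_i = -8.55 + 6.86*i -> [-8.55, -1.69, 5.17, 12.03, 18.89]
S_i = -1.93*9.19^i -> [-1.93, -17.74, -163.0, -1497.97, -13766.37]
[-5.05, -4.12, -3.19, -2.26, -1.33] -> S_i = -5.05 + 0.93*i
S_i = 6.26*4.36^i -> [6.26, 27.29, 119.0, 518.84, 2262.14]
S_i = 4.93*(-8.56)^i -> [4.93, -42.2, 361.24, -3092.2, 26469.27]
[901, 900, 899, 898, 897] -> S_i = 901 + -1*i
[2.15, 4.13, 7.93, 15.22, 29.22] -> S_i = 2.15*1.92^i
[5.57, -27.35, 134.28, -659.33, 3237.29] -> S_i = 5.57*(-4.91)^i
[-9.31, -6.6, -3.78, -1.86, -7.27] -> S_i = Random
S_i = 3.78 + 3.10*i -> [3.78, 6.88, 9.98, 13.08, 16.18]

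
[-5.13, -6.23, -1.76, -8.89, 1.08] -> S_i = Random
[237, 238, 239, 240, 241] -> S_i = 237 + 1*i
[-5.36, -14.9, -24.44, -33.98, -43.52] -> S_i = -5.36 + -9.54*i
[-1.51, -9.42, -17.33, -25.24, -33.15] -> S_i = -1.51 + -7.91*i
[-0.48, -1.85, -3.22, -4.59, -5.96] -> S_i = -0.48 + -1.37*i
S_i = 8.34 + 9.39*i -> [8.34, 17.73, 27.12, 36.51, 45.9]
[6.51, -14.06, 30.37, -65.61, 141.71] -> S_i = 6.51*(-2.16)^i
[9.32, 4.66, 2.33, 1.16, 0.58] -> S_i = 9.32*0.50^i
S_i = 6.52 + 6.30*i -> [6.52, 12.82, 19.12, 25.42, 31.72]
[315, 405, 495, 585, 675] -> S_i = 315 + 90*i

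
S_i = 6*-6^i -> [6, -36, 216, -1296, 7776]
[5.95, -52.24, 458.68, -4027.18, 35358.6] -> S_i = 5.95*(-8.78)^i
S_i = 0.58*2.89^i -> [0.58, 1.68, 4.84, 14.0, 40.46]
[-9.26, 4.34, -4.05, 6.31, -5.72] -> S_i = Random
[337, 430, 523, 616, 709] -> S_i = 337 + 93*i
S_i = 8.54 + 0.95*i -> [8.54, 9.49, 10.44, 11.39, 12.34]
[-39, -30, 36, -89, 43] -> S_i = Random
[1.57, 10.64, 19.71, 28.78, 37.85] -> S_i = 1.57 + 9.07*i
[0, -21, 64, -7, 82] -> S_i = Random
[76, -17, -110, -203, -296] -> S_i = 76 + -93*i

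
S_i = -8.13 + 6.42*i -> [-8.13, -1.71, 4.71, 11.13, 17.55]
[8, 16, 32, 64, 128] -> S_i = 8*2^i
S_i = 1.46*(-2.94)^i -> [1.46, -4.29, 12.62, -37.1, 109.08]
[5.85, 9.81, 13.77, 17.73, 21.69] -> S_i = 5.85 + 3.96*i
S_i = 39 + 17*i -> [39, 56, 73, 90, 107]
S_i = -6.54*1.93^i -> [-6.54, -12.62, -24.36, -47.02, -90.74]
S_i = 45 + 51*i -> [45, 96, 147, 198, 249]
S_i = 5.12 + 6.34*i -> [5.12, 11.46, 17.8, 24.14, 30.48]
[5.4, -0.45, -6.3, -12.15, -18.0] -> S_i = 5.40 + -5.85*i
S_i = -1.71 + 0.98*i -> [-1.71, -0.73, 0.25, 1.23, 2.21]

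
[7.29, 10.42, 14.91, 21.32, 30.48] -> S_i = 7.29*1.43^i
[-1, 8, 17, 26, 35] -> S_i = -1 + 9*i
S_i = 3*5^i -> [3, 15, 75, 375, 1875]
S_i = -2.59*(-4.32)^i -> [-2.59, 11.19, -48.34, 208.81, -902.06]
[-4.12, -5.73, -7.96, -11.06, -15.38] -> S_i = -4.12*1.39^i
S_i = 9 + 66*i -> [9, 75, 141, 207, 273]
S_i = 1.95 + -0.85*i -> [1.95, 1.1, 0.25, -0.6, -1.45]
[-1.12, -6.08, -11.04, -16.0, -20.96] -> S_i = -1.12 + -4.96*i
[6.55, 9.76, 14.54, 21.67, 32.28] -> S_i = 6.55*1.49^i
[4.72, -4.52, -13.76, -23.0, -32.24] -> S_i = 4.72 + -9.24*i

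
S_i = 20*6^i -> [20, 120, 720, 4320, 25920]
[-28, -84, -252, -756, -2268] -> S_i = -28*3^i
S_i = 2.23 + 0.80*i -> [2.23, 3.03, 3.83, 4.63, 5.43]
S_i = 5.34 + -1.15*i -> [5.34, 4.19, 3.04, 1.89, 0.74]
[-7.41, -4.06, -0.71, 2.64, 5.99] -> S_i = -7.41 + 3.35*i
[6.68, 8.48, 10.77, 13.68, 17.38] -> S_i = 6.68*1.27^i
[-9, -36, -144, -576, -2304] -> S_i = -9*4^i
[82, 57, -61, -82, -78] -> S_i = Random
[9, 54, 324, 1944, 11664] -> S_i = 9*6^i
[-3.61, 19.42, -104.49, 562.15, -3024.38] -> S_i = -3.61*(-5.38)^i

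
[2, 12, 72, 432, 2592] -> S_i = 2*6^i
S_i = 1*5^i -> [1, 5, 25, 125, 625]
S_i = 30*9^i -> [30, 270, 2430, 21870, 196830]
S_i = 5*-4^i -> [5, -20, 80, -320, 1280]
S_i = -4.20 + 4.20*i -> [-4.2, 0.0, 4.2, 8.4, 12.6]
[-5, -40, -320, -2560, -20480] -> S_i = -5*8^i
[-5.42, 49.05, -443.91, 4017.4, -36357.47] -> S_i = -5.42*(-9.05)^i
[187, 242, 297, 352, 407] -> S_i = 187 + 55*i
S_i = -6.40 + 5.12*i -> [-6.4, -1.28, 3.84, 8.96, 14.08]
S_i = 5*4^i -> [5, 20, 80, 320, 1280]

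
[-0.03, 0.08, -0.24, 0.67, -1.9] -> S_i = -0.03*(-2.82)^i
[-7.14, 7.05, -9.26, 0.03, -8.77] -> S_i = Random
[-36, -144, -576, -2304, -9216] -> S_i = -36*4^i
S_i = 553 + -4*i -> [553, 549, 545, 541, 537]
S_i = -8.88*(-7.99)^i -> [-8.88, 70.95, -566.9, 4529.53, -36190.96]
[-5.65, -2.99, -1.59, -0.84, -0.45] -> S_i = -5.65*0.53^i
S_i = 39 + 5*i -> [39, 44, 49, 54, 59]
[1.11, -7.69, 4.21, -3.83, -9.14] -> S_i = Random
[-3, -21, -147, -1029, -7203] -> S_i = -3*7^i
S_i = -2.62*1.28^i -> [-2.62, -3.35, -4.29, -5.49, -7.03]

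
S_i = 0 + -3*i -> [0, -3, -6, -9, -12]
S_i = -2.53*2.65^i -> [-2.53, -6.7, -17.77, -47.08, -124.77]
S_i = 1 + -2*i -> [1, -1, -3, -5, -7]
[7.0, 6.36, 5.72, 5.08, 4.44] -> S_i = 7.00 + -0.64*i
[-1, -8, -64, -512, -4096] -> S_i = -1*8^i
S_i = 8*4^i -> [8, 32, 128, 512, 2048]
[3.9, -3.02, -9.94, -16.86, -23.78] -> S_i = 3.90 + -6.92*i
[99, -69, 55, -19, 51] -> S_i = Random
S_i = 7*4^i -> [7, 28, 112, 448, 1792]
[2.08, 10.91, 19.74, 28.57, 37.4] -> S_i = 2.08 + 8.83*i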